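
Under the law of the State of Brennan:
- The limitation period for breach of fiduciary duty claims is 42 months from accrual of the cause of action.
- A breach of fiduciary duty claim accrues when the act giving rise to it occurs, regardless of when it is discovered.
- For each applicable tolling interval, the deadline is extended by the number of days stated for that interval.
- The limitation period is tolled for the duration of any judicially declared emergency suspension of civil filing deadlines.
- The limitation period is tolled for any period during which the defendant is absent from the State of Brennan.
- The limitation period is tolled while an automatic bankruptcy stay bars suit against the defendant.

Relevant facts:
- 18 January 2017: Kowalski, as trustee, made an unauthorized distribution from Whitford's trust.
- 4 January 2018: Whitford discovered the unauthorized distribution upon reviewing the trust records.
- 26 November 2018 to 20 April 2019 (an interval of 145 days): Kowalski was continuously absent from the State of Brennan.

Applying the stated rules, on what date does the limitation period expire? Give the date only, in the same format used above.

10 December 2020

The claim accrued on 18 January 2017, when the wrongful act occurred; under the stated occurrence rule the 4 January 2018 discovery does not delay accrual.
Adding the 42 months base period to 18 January 2017 gives a deadline of 18 July 2020, before any tolling.
The defendant's absence from the jurisdiction from 26 November 2018 to 20 April 2019 tolled the period for 145 days, extending the deadline to 10 December 2020.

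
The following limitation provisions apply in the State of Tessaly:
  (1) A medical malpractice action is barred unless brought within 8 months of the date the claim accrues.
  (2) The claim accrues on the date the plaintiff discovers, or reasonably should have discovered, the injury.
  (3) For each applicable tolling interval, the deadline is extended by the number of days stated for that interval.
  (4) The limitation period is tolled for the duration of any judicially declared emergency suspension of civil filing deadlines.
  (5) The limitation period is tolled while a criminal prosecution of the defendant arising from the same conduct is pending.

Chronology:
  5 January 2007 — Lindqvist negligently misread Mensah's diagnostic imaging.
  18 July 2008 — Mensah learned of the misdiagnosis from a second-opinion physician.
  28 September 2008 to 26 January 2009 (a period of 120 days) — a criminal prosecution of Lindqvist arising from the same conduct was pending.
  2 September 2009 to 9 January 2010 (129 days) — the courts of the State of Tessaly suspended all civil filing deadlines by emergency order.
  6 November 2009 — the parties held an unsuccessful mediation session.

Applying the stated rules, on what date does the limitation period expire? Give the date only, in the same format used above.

16 July 2009

The claim did not accrue until Mensah discovered the injury on 18 July 2008; the 5 January 2007 act date does not start the clock under the stated rule.
Adding the 8 months base period to 18 July 2008 gives a deadline of 18 March 2009, before any tolling.
The period was tolled for 120 days by the pending criminal prosecution (28 September 2008 to 26 January 2009), pushing the deadline to 16 July 2009.
The emergency suspension of filing deadlines from 2 September 2009 to 9 January 2010 began after the period had already run on 16 July 2009, so it has no tolling effect.
None of the other events listed affects the running of the period under the stated rules.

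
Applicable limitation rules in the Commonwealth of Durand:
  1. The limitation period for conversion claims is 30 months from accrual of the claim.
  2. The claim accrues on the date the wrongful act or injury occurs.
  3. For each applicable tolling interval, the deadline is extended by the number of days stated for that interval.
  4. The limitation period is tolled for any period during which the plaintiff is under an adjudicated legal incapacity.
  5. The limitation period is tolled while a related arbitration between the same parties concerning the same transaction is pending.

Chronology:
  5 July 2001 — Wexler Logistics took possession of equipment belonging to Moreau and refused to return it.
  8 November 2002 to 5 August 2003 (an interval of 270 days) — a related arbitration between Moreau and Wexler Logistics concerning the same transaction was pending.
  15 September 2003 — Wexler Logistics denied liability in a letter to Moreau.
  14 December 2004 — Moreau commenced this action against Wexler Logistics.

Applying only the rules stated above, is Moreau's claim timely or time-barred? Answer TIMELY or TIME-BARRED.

TIME-BARRED

The claim accrued on 5 July 2001, the date of the act.
The untolled deadline — 30 months after 5 July 2001 — is 5 January 2004.
The pending related arbitration from 8 November 2002 to 5 August 2003 tolled the period for 270 days, extending the deadline to 1 October 2004.
Nothing else in the chronology tolls or restarts the period.
Filing on 14 December 2004 missed the 1 October 2004 deadline — the action is time-barred.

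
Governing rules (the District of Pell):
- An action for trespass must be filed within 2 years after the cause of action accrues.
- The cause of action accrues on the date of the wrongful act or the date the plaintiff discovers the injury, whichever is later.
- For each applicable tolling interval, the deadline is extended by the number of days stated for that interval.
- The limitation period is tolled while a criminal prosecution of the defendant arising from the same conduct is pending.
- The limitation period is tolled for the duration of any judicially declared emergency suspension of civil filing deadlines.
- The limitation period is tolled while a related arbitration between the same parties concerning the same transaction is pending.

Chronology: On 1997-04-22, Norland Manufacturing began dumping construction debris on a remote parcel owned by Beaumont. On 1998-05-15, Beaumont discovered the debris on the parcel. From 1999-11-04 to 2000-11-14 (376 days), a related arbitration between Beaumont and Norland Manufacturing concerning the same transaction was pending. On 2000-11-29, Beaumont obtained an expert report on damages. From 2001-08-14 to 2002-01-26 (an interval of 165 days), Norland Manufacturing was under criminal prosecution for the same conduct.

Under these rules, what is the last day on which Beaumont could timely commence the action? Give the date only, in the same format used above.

2001-05-26

Taking the later of the act (1997-04-22) and discovery (1998-05-15), the claim accrued on 1998-05-15.
2 years from 1998-05-15 is 2000-05-15.
The period was tolled for 376 days by the pending related arbitration (1999-11-04 to 2000-11-14), pushing the deadline to 2001-05-26.
The pending criminal prosecution starting 2001-08-14 came too late — the period had run on 2001-05-26 — and so does not extend the deadline.
None of the other events listed affects the running of the period under the stated rules.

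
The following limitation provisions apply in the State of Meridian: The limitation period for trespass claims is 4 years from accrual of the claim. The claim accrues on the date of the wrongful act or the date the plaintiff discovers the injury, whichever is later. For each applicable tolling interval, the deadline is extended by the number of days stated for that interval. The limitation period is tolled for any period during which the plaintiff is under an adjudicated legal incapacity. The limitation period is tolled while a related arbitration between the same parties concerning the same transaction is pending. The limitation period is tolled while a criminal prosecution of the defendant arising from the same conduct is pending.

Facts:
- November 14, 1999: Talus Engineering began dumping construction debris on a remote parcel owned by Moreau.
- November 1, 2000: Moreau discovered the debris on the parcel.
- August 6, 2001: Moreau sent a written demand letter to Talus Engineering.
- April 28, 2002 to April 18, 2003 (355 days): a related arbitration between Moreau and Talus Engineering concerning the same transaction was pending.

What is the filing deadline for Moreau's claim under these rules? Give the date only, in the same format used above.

The claim accrued on November 1, 2000 — the later of the November 14, 1999 act and the November 1, 2000 discovery.
Adding the 4 years base period to November 1, 2000 gives a deadline of November 1, 2004, before any tolling.
The period was tolled for 355 days by the pending related arbitration (April 28, 2002 to April 18, 2003), pushing the deadline to October 22, 2005.
Nothing else in the chronology tolls or restarts the period.

October 22, 2005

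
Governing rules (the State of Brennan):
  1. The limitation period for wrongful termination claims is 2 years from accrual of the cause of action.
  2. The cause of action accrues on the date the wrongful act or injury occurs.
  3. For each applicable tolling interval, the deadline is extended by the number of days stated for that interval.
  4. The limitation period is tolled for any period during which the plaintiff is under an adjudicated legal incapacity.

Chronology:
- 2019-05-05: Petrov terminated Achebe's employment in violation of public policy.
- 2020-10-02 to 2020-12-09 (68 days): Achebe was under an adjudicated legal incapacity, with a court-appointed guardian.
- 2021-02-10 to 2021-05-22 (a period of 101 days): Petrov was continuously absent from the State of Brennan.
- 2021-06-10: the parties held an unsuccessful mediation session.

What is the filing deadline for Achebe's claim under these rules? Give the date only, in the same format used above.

The limitation period began to run on 2019-05-05.
2 years from 2019-05-05 is 2021-05-05.
Because the plaintiff's legal incapacity ran from 2020-10-02 to 2020-12-09, the deadline is extended by 68 days to 2021-07-12.
The defendant's absence from the jurisdiction from 2021-02-10 to 2021-05-22 does not toll the period, because no stated rule makes the defendant's absence a tolling event.
None of the other events listed affects the running of the period under the stated rules.

2021-07-12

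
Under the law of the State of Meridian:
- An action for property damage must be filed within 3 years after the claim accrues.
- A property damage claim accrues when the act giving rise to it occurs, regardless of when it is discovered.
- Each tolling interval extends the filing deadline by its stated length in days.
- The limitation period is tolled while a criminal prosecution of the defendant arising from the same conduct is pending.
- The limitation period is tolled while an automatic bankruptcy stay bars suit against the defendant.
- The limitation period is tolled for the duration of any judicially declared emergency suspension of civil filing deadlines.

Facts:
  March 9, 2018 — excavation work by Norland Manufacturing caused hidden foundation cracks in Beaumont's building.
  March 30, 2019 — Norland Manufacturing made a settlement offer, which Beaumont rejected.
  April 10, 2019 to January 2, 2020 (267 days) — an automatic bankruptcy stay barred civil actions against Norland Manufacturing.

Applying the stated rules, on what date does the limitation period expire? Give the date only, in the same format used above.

December 1, 2021

The claim accrued on March 9, 2018, when the wrongful act occurred.
3 years from March 9, 2018 is March 9, 2021.
The period was tolled for 267 days by the automatic bankruptcy stay (April 10, 2019 to January 2, 2020), pushing the deadline to December 1, 2021.
Nothing else in the chronology tolls or restarts the period.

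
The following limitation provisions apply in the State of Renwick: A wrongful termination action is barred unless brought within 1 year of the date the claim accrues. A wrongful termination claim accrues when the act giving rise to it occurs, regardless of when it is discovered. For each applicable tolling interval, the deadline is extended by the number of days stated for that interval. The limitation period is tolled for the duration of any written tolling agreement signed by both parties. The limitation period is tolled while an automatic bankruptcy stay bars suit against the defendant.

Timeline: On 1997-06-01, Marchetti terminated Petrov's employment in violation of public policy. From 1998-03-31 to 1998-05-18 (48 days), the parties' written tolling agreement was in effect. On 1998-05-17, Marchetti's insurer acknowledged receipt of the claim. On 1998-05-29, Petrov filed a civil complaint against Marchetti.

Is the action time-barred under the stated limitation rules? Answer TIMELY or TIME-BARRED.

The claim accrued on 1997-06-01, the date of the act.
The untolled deadline — 1 year after 1997-06-01 — is 1998-06-01.
The written tolling agreement from 1998-03-31 to 1998-05-18 tolled the period for 48 days, extending the deadline to 1998-07-19.
None of the other events listed affects the running of the period under the stated rules.
The 1998-05-29 filing precedes the 1998-07-19 deadline; the claim is timely.

TIMELY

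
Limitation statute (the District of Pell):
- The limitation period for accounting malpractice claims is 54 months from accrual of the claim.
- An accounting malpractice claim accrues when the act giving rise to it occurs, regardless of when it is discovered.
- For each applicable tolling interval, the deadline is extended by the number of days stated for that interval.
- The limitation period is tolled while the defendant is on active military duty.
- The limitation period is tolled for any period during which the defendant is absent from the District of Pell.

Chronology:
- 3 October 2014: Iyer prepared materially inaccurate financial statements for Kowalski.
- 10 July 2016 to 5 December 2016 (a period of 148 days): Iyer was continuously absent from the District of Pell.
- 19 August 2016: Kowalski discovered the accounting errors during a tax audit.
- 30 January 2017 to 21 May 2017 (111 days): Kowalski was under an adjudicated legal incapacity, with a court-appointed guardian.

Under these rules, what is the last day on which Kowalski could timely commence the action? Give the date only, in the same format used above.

29 August 2019

The claim accrued on 3 October 2014, when the wrongful act occurred; under the stated occurrence rule the 19 August 2016 discovery does not delay accrual.
Adding the 54 months base period to 3 October 2014 gives a deadline of 3 April 2019, before any tolling.
Because the defendant's absence from the jurisdiction ran from 10 July 2016 to 5 December 2016, the deadline is extended by 148 days to 29 August 2019.
No stated provision tolls the period for the plaintiff's incapacity, so the interval from 30 January 2017 to 21 May 2017 has no effect on the deadline.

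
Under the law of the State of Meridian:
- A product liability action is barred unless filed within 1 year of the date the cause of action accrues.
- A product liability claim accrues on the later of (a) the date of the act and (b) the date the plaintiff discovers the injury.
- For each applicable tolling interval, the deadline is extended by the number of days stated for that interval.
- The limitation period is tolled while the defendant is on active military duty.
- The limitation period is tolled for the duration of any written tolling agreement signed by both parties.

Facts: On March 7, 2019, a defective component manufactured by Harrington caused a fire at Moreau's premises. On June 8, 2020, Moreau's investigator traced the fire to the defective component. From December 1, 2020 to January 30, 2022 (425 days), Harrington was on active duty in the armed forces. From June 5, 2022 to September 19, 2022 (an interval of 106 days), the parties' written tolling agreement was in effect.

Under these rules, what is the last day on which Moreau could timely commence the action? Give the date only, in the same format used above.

Taking the later of the act (March 7, 2019) and discovery (June 8, 2020), the claim accrued on June 8, 2020.
1 year from June 8, 2020 is June 8, 2021.
The period was tolled for 425 days by the defendant's active military service (December 1, 2020 to January 30, 2022), pushing the deadline to August 7, 2022.
The written tolling agreement from June 5, 2022 to September 19, 2022 tolled the period for 106 days, extending the deadline to November 21, 2022.

November 21, 2022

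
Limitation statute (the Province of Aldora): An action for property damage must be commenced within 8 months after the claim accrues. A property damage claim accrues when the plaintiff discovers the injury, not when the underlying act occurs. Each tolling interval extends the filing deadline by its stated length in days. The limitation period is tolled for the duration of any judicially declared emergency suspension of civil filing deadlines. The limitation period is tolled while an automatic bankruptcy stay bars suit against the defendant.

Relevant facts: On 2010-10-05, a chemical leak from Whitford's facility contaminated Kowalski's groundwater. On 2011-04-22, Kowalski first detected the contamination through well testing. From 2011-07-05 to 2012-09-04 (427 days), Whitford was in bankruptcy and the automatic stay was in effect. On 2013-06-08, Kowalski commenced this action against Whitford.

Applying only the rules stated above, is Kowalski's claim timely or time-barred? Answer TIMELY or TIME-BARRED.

Accrual is tied to discovery, so the period began on 2011-04-22 rather than on 2010-10-05 when the act occurred.
8 months from 2011-04-22 is 2011-12-22.
The period was tolled for 427 days by the automatic bankruptcy stay (2011-07-05 to 2012-09-04), pushing the deadline to 2013-02-21.
The 2013-06-08 filing falls after the 2013-02-21 deadline; the claim is time-barred.

TIME-BARRED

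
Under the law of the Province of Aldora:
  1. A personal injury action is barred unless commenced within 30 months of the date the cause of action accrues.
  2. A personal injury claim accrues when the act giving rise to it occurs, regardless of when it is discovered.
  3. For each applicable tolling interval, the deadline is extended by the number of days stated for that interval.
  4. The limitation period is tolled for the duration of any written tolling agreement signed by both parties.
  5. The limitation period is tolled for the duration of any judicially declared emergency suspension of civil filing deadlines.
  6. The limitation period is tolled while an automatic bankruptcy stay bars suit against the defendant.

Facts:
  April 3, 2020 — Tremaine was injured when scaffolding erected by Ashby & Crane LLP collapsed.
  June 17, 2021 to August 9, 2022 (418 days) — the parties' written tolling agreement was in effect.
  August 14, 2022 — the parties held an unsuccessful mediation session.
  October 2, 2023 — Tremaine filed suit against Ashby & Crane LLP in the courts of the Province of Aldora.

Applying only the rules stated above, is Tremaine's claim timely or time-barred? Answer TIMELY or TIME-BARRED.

The cause of action accrued on April 3, 2020, the date of the act.
Adding the 30 months base period to April 3, 2020 gives a deadline of October 3, 2022, before any tolling.
The period was tolled for 418 days by the written tolling agreement (June 17, 2021 to August 9, 2022), pushing the deadline to November 25, 2023.
Nothing else in the chronology tolls or restarts the period.
Filing on October 2, 2023 beat the November 25, 2023 deadline — the action is timely.

TIMELY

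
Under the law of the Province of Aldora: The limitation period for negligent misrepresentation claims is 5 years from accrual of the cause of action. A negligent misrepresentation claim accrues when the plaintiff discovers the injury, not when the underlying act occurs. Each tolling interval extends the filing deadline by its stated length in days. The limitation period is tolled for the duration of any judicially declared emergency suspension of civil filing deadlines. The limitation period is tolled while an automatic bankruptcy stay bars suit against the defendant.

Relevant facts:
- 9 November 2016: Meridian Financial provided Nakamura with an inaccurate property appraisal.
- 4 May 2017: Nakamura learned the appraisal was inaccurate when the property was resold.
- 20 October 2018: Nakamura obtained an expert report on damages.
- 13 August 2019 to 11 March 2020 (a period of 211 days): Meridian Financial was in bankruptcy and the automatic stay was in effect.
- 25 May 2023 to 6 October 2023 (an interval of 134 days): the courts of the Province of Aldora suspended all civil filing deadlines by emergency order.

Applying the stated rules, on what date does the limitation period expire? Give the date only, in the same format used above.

1 December 2022

The claim did not accrue until Nakamura discovered the injury on 4 May 2017; the 9 November 2016 act date does not start the clock under the stated rule.
Adding the 5 years base period to 4 May 2017 gives a deadline of 4 May 2022, before any tolling.
The period was tolled for 211 days by the automatic bankruptcy stay (13 August 2019 to 11 March 2020), pushing the deadline to 1 December 2022.
The emergency suspension of filing deadlines from 25 May 2023 to 6 October 2023 began after the period had already run on 1 December 2022, so it has no tolling effect.
None of the other events listed affects the running of the period under the stated rules.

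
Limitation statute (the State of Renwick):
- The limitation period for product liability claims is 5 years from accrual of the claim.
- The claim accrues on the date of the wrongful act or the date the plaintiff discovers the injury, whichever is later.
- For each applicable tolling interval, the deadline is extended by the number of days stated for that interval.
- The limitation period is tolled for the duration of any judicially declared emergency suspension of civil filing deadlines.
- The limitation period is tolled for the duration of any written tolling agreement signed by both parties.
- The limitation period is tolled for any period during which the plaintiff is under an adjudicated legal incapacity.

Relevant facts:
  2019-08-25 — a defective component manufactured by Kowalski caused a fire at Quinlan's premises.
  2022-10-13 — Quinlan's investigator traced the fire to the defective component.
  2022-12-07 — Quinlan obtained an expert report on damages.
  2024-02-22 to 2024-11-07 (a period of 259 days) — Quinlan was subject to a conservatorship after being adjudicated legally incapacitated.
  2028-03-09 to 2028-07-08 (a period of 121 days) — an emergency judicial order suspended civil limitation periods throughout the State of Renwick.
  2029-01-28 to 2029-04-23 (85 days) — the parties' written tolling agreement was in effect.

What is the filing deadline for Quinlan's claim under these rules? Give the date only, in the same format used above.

Because discovery on 2022-10-13 post-dates the 2019-08-25 act, accrual under the later-of rule falls on 2022-10-13.
5 years from 2022-10-13 is 2027-10-13.
The period was tolled for 259 days by the plaintiff's legal incapacity (2024-02-22 to 2024-11-07), pushing the deadline to 2028-06-28.
The emergency suspension of filing deadlines from 2028-03-09 to 2028-07-08 tolled the period for 121 days, extending the deadline to 2028-10-27.
By the time the written tolling agreement began on 2029-01-28, the limitation period had already expired on 2028-10-27; that interval cannot revive it.
None of the other events listed affects the running of the period under the stated rules.

2028-10-27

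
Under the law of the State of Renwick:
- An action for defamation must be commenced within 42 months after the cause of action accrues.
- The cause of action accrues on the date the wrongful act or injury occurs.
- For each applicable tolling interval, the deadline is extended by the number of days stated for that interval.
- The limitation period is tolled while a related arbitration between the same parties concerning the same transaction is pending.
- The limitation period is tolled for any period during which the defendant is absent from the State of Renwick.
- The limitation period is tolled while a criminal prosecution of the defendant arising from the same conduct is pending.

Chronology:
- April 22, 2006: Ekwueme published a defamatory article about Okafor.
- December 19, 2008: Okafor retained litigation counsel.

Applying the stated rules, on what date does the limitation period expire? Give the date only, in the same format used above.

October 22, 2009

The cause of action accrued on April 22, 2006, the date of the act.
The untolled deadline — 42 months after April 22, 2006 — is October 22, 2009.
The other events in the timeline have no effect on the limitation period under the stated rules.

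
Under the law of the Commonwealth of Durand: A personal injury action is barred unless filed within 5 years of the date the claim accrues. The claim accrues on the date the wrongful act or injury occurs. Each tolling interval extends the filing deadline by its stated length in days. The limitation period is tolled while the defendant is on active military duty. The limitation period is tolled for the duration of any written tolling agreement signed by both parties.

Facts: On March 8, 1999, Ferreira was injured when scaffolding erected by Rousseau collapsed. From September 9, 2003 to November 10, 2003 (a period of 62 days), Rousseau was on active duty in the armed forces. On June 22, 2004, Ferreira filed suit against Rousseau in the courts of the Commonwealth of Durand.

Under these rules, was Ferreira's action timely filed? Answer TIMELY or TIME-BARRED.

TIME-BARRED

The claim accrued on March 8, 1999, when the wrongful act occurred.
The untolled deadline — 5 years after March 8, 1999 — is March 8, 2004.
The period was tolled for 62 days by the defendant's active military service (September 9, 2003 to November 10, 2003), pushing the deadline to May 9, 2004.
The June 22, 2004 filing falls after the May 9, 2004 deadline; the claim is time-barred.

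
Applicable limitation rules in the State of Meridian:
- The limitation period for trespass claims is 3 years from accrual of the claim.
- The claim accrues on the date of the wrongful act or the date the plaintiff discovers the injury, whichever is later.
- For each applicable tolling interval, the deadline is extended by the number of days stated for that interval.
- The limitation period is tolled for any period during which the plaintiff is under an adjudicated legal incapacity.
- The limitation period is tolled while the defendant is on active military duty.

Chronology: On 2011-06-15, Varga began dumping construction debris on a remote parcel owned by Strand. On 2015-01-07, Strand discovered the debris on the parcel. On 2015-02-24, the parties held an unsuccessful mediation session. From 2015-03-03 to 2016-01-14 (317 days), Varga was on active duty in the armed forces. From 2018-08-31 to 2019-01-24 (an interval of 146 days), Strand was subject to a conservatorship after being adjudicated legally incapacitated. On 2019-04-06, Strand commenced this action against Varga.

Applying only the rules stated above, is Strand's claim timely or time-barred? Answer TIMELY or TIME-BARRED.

The claim accrued on 2015-01-07 — the later of the 2011-06-15 act and the 2015-01-07 discovery.
The untolled deadline — 3 years after 2015-01-07 — is 2018-01-07.
The period was tolled for 317 days by the defendant's active military service (2015-03-03 to 2016-01-14), pushing the deadline to 2018-11-20.
The period was tolled for 146 days by the plaintiff's legal incapacity (2018-08-31 to 2019-01-24), pushing the deadline to 2019-04-15.
Nothing else in the chronology tolls or restarts the period.
The 2019-04-06 filing precedes the 2019-04-15 deadline; the claim is timely.

TIMELY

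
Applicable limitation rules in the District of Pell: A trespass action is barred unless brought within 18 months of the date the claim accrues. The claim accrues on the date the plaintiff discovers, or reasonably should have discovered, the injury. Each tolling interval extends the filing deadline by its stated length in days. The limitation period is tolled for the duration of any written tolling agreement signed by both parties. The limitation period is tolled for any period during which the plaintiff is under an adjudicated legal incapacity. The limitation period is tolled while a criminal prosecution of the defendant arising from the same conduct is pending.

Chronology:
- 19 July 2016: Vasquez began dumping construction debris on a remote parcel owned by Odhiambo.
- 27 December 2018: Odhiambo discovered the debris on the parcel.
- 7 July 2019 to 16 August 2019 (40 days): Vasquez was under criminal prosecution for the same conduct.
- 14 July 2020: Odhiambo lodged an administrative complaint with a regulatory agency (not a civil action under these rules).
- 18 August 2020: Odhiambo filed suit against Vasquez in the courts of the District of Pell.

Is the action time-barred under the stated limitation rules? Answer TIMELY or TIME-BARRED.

The claim did not accrue until Odhiambo discovered the injury on 27 December 2018; the 19 July 2016 act date does not start the clock under the stated rule.
18 months from 27 December 2018 is 27 June 2020.
The pending criminal prosecution from 7 July 2019 to 16 August 2019 tolled the period for 40 days, extending the deadline to 6 August 2020.
The other events in the timeline have no effect on the limitation period under the stated rules.
Filing on 18 August 2020 missed the 6 August 2020 deadline — the action is time-barred.

TIME-BARRED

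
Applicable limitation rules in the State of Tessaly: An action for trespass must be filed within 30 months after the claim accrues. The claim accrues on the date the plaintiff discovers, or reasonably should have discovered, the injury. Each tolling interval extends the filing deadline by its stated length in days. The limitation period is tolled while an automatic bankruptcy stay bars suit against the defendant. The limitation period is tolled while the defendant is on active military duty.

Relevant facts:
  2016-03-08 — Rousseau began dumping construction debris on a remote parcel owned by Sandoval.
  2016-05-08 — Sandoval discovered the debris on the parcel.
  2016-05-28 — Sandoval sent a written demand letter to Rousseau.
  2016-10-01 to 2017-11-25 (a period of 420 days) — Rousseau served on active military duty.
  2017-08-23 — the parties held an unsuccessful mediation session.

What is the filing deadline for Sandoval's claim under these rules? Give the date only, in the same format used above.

2020-01-02

Under the discovery rule, the claim accrued on 2016-05-08, when Sandoval discovered the injury — not on the 2016-03-08 date of the underlying act.
30 months from 2016-05-08 is 2018-11-08.
Because the defendant's active military service ran from 2016-10-01 to 2017-11-25, the deadline is extended by 420 days to 2020-01-02.
Nothing else in the chronology tolls or restarts the period.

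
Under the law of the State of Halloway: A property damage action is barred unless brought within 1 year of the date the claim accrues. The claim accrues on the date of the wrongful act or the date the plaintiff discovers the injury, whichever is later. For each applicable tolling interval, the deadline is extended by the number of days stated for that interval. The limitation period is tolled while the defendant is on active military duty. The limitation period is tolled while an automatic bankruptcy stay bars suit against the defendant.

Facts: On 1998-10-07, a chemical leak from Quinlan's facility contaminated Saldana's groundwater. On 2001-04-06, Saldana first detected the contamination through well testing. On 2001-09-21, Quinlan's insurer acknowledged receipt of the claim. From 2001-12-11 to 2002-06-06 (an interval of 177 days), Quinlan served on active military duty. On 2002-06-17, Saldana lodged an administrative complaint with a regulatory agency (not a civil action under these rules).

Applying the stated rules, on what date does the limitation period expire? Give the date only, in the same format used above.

2002-09-30

Taking the later of the act (1998-10-07) and discovery (2001-04-06), the claim accrued on 2001-04-06.
Adding the 1 year base period to 2001-04-06 gives a deadline of 2002-04-06, before any tolling.
The period was tolled for 177 days by the defendant's active military service (2001-12-11 to 2002-06-06), pushing the deadline to 2002-09-30.
None of the other events listed affects the running of the period under the stated rules.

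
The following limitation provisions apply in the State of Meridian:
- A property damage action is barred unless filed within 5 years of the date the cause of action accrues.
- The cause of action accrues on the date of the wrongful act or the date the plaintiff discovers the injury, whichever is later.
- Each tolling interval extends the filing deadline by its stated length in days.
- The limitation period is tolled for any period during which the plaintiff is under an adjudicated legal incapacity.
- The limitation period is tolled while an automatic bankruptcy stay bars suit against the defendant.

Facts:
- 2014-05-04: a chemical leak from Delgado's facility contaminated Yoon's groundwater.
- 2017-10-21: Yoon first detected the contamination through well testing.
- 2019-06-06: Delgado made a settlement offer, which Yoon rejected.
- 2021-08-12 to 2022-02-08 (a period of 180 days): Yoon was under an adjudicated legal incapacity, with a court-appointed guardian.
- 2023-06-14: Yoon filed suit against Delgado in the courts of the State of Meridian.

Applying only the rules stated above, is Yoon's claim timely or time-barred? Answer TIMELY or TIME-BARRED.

TIME-BARRED

Taking the later of the act (2014-05-04) and discovery (2017-10-21), the claim accrued on 2017-10-21.
Adding the 5 years base period to 2017-10-21 gives a deadline of 2022-10-21, before any tolling.
The period was tolled for 180 days by the plaintiff's legal incapacity (2021-08-12 to 2022-02-08), pushing the deadline to 2023-04-19.
Nothing else in the chronology tolls or restarts the period.
Yoon filed on 2023-06-14, after the 2023-04-19 deadline, so the action is time-barred.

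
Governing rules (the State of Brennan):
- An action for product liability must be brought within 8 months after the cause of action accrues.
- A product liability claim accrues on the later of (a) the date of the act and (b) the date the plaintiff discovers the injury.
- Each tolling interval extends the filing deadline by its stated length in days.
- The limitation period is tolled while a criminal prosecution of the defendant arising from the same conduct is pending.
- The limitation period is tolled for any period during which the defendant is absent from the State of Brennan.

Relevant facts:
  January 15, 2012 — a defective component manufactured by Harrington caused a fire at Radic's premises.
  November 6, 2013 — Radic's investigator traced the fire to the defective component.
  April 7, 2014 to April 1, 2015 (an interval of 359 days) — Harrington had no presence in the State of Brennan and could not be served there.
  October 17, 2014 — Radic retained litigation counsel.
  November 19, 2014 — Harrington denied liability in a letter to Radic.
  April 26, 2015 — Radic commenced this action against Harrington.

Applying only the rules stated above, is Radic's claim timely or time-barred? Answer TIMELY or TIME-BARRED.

TIMELY

Because discovery on November 6, 2013 post-dates the January 15, 2012 act, accrual under the later-of rule falls on November 6, 2013.
The untolled deadline — 8 months after November 6, 2013 — is July 6, 2014.
The period was tolled for 359 days by the defendant's absence from the jurisdiction (April 7, 2014 to April 1, 2015), pushing the deadline to June 30, 2015.
None of the other events listed affects the running of the period under the stated rules.
Filing on April 26, 2015 beat the June 30, 2015 deadline — the action is timely.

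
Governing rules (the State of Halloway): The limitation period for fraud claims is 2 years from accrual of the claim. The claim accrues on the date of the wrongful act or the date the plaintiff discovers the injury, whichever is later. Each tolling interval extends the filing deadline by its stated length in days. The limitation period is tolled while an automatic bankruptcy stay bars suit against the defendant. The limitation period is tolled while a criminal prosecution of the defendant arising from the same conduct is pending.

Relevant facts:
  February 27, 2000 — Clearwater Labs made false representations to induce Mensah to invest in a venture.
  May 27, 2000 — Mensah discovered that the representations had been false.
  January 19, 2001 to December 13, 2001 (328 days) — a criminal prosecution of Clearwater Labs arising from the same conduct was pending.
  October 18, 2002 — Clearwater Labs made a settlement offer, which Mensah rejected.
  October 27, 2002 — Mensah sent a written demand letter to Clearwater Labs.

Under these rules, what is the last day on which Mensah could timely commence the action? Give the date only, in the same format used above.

April 20, 2003

Taking the later of the act (February 27, 2000) and discovery (May 27, 2000), the claim accrued on May 27, 2000.
Adding the 2 years base period to May 27, 2000 gives a deadline of May 27, 2002, before any tolling.
Because the pending criminal prosecution ran from January 19, 2001 to December 13, 2001, the deadline is extended by 328 days to April 20, 2003.
Nothing else in the chronology tolls or restarts the period.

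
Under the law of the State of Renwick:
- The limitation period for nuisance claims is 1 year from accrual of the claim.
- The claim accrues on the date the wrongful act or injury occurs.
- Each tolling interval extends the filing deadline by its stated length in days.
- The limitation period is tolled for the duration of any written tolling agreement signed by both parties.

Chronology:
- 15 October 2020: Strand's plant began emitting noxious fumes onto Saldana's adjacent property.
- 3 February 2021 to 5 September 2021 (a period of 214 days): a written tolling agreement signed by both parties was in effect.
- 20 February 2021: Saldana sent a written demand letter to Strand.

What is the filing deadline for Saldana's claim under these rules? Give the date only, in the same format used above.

17 May 2022

The claim accrued on 15 October 2020, when the wrongful act occurred.
Adding the 1 year base period to 15 October 2020 gives a deadline of 15 October 2021, before any tolling.
Because the written tolling agreement ran from 3 February 2021 to 5 September 2021, the deadline is extended by 214 days to 17 May 2022.
None of the other events listed affects the running of the period under the stated rules.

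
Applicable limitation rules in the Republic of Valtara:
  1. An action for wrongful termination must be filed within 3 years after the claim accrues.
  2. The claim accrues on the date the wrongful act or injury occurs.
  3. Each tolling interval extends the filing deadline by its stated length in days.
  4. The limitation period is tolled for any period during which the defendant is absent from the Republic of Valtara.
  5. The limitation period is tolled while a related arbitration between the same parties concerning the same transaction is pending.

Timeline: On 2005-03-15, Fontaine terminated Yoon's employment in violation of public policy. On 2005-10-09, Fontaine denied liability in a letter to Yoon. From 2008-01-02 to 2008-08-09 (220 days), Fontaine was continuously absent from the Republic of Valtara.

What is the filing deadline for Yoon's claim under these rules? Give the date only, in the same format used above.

2008-10-21

The claim accrued on 2005-03-15, the date of the act.
3 years from 2005-03-15 is 2008-03-15.
Because the defendant's absence from the jurisdiction ran from 2008-01-02 to 2008-08-09, the deadline is extended by 220 days to 2008-10-21.
Nothing else in the chronology tolls or restarts the period.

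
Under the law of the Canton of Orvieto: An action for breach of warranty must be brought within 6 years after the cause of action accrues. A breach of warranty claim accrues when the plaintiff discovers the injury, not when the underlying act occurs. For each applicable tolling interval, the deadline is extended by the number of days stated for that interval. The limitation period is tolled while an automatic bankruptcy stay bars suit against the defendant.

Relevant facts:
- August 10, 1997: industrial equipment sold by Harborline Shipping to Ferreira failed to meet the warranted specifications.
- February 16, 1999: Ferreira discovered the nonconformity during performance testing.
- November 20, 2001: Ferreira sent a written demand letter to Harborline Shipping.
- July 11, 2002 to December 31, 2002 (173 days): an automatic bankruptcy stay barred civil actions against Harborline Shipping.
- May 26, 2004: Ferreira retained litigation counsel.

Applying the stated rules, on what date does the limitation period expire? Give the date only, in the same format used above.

Accrual is tied to discovery, so the period began on February 16, 1999 rather than on August 10, 1997 when the act occurred.
The untolled deadline — 6 years after February 16, 1999 — is February 16, 2005.
Because the automatic bankruptcy stay ran from July 11, 2002 to December 31, 2002, the deadline is extended by 173 days to August 8, 2005.
Nothing else in the chronology tolls or restarts the period.

August 8, 2005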